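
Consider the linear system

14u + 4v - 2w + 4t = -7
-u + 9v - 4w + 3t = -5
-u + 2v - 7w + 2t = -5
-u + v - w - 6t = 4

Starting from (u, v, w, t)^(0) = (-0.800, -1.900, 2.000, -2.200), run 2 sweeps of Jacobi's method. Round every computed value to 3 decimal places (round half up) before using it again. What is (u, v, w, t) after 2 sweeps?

Iteration 1:
  u = (-7 - (4)·-1.900 - (-2)·2.000 - (4)·-2.200) / (14) = 0.957
  v = (-5 - (-1)·-0.800 - (-4)·2.000 - (3)·-2.200) / (9) = 0.978
  w = (-5 - (-1)·-0.800 - (2)·-1.900 - (2)·-2.200) / (-7) = -0.343
  t = (4 - (-1)·-0.800 - (1)·-1.900 - (-1)·2.000) / (-6) = -1.183
Iteration 2:
  u = (-7 - (4)·0.978 - (-2)·-0.343 - (4)·-1.183) / (14) = -0.490
  v = (-5 - (-1)·0.957 - (-4)·-0.343 - (3)·-1.183) / (9) = -0.207
  w = (-5 - (-1)·0.957 - (2)·0.978 - (2)·-1.183) / (-7) = 0.519
  t = (4 - (-1)·0.957 - (1)·0.978 - (-1)·-0.343) / (-6) = -0.606

(-0.490, -0.207, 0.519, -0.606)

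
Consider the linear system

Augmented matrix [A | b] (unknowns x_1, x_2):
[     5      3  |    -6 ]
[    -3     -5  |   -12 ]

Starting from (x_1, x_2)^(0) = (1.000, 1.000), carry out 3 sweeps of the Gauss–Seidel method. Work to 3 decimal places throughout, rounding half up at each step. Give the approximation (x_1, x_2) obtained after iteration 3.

Iteration 1:
  x_1 = (-6 - (3)·1.000) / (5) = -1.800
  x_2 = (-12 - (-3)·-1.800) / (-5) = 3.480
Iteration 2:
  x_1 = (-6 - (3)·3.480) / (5) = -3.288
  x_2 = (-12 - (-3)·-3.288) / (-5) = 4.373
Iteration 3:
  x_1 = (-6 - (3)·4.373) / (5) = -3.824
  x_2 = (-12 - (-3)·-3.824) / (-5) = 4.694

(-3.824, 4.694)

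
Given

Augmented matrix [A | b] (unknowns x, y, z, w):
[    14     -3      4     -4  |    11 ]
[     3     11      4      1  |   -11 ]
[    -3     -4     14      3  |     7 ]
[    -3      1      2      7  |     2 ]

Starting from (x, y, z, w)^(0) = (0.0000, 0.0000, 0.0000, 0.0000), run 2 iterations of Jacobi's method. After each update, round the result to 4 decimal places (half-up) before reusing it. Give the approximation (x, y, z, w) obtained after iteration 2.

(0.5102, -1.4221, 0.3214, 0.6224)

Iteration 1:
  x = (11 - (-3)·0.0000 - (4)·0.0000 - (-4)·0.0000) / (14) = 0.7857
  y = (-11 - (3)·0.0000 - (4)·0.0000 - (1)·0.0000) / (11) = -1.0000
  z = (7 - (-3)·0.0000 - (-4)·0.0000 - (3)·0.0000) / (14) = 0.5000
  w = (2 - (-3)·0.0000 - (1)·0.0000 - (2)·0.0000) / (7) = 0.2857
Iteration 2:
  x = (11 - (-3)·-1.0000 - (4)·0.5000 - (-4)·0.2857) / (14) = 0.5102
  y = (-11 - (3)·0.7857 - (4)·0.5000 - (1)·0.2857) / (11) = -1.4221
  z = (7 - (-3)·0.7857 - (-4)·-1.0000 - (3)·0.2857) / (14) = 0.3214
  w = (2 - (-3)·0.7857 - (1)·-1.0000 - (2)·0.5000) / (7) = 0.6224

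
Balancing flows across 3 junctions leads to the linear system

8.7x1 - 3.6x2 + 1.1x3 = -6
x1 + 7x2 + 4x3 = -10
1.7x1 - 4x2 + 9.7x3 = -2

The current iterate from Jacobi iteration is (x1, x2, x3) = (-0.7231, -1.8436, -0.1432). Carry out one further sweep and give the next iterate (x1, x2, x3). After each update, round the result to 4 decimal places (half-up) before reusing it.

(-1.4344, -1.2434, -0.8397)

One sweep:
  x1 = (-6 - (-3.6)·-1.8436 - (1.1)·-0.1432) / (8.7) = -1.4344
  x2 = (-10 - (1)·-0.7231 - (4)·-0.1432) / (7) = -1.2434
  x3 = (-2 - (1.7)·-0.7231 - (-4)·-1.8436) / (9.7) = -0.8397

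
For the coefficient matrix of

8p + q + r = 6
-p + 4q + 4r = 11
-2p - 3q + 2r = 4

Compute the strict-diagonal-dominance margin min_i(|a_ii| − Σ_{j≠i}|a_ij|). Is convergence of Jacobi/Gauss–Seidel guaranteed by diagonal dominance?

-3

row 1: |8| − (1+1) = 6
row 2: |4| − (1+4) = -1
row 3: |2| − (2+3) = -3
minimum over rows = -3 → not strictly diagonally dominant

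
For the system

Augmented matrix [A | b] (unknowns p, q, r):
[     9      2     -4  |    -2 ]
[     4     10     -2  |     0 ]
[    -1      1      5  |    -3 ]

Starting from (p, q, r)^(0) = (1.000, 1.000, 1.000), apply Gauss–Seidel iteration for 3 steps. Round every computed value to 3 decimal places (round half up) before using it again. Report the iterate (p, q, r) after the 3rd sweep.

(-0.567, 0.081, -0.730)

Iteration 1:
  p = (-2 - (2)·1.000 - (-4)·1.000) / (9) = 0.000
  q = (0 - (4)·0.000 - (-2)·1.000) / (10) = 0.200
  r = (-3 - (-1)·0.000 - (1)·0.200) / (5) = -0.640
Iteration 2:
  p = (-2 - (2)·0.200 - (-4)·-0.640) / (9) = -0.551
  q = (0 - (4)·-0.551 - (-2)·-0.640) / (10) = 0.092
  r = (-3 - (-1)·-0.551 - (1)·0.092) / (5) = -0.729
Iteration 3:
  p = (-2 - (2)·0.092 - (-4)·-0.729) / (9) = -0.567
  q = (0 - (4)·-0.567 - (-2)·-0.729) / (10) = 0.081
  r = (-3 - (-1)·-0.567 - (1)·0.081) / (5) = -0.730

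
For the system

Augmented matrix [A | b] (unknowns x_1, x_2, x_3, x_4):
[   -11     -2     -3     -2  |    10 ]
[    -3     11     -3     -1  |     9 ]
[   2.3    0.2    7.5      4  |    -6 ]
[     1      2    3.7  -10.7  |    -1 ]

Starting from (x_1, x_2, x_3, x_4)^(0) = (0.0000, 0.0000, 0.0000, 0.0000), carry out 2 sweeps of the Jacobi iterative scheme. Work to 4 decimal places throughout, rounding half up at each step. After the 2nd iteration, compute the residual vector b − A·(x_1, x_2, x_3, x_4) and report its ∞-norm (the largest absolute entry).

Iteration 1:
  x_1 = (10 - (-2)·0.0000 - (-3)·0.0000 - (-2)·0.0000) / (-11) = -0.9091
  x_2 = (9 - (-3)·0.0000 - (-3)·0.0000 - (-1)·0.0000) / (11) = 0.8182
  x_3 = (-6 - (2.3)·0.0000 - (0.2)·0.0000 - (4)·0.0000) / (7.5) = -0.8000
  x_4 = (-1 - (1)·0.0000 - (2)·0.0000 - (3.7)·0.0000) / (-10.7) = 0.0935
Iteration 2:
  x_1 = (10 - (-2)·0.8182 - (-3)·-0.8000 - (-2)·0.0935) / (-11) = -0.8567
  x_2 = (9 - (-3)·-0.9091 - (-3)·-0.8000 - (-1)·0.0935) / (11) = 0.3606
  x_3 = (-6 - (2.3)·-0.9091 - (0.2)·0.8182 - (4)·0.0935) / (7.5) = -0.5929
  x_4 = (-1 - (1)·-0.9091 - (2)·0.8182 - (3.7)·-0.8000) / (-10.7) = -0.1152
Residual b − A·x = (-0.7116, 0.5694, 0.8058, 0.0966); ∞-norm = 0.8058

0.8058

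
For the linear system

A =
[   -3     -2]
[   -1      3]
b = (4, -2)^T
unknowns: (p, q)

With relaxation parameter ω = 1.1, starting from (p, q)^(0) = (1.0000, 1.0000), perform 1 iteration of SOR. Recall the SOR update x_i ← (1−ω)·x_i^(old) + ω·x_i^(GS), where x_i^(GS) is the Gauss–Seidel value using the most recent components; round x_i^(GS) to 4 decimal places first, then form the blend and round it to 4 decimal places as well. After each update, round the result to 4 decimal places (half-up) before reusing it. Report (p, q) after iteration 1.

Iteration 1:
  p: GS value = (4 - (-2)·1.0000) / (-3) = -2.0000;  p ← (1−ω)·1.0000 + ω·-2.0000 = -2.3000
  q: GS value = (-2 - (-1)·-2.3000) / (3) = -1.4333;  q ← (1−ω)·1.0000 + ω·-1.4333 = -1.6766

(-2.3000, -1.6766)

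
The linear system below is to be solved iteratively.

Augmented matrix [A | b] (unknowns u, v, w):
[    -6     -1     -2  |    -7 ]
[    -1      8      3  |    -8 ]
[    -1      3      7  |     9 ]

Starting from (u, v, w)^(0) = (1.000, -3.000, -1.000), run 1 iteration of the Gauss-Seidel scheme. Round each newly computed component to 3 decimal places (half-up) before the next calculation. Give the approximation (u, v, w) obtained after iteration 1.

(2.000, -0.375, 1.732)

Iteration 1:
  u = (-7 - (-1)·-3.000 - (-2)·-1.000) / (-6) = 2.000
  v = (-8 - (-1)·2.000 - (3)·-1.000) / (8) = -0.375
  w = (9 - (-1)·2.000 - (3)·-0.375) / (7) = 1.732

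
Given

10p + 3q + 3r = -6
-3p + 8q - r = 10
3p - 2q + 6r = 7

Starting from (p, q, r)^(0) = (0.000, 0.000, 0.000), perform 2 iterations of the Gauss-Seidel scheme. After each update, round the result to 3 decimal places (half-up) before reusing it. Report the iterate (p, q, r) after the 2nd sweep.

(-1.450, 0.932, 2.202)

Iteration 1:
  p = (-6 - (3)·0.000 - (3)·0.000) / (10) = -0.600
  q = (10 - (-3)·-0.600 - (-1)·0.000) / (8) = 1.025
  r = (7 - (3)·-0.600 - (-2)·1.025) / (6) = 1.808
Iteration 2:
  p = (-6 - (3)·1.025 - (3)·1.808) / (10) = -1.450
  q = (10 - (-3)·-1.450 - (-1)·1.808) / (8) = 0.932
  r = (7 - (3)·-1.450 - (-2)·0.932) / (6) = 2.202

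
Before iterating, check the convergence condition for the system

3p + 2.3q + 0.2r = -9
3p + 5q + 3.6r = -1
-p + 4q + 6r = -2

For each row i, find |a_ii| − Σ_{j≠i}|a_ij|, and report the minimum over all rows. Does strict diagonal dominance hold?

-1.6

row 1: |3| − (2.3+0.2) = 0.5
row 2: |5| − (3+3.6) = -1.6
row 3: |6| − (1+4) = 1
minimum over rows = -1.6 → not strictly diagonally dominant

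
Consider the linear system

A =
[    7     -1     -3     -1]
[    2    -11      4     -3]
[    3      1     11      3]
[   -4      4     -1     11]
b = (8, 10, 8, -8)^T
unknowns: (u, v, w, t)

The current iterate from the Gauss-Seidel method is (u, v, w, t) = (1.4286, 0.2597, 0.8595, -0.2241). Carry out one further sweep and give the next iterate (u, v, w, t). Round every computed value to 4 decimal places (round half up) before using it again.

One sweep:
  u = (8 - (-1)·0.2597 - (-3)·0.8595 - (-1)·-0.2241) / (7) = 1.5163
  v = (10 - (2)·1.5163 - (4)·0.8595 - (-3)·-0.2241) / (-11) = -0.2597
  w = (8 - (3)·1.5163 - (1)·-0.2597 - (3)·-0.2241) / (11) = 0.3985
  t = (-8 - (-4)·1.5163 - (4)·-0.2597 - (-1)·0.3985) / (11) = -0.0452

(1.5163, -0.2597, 0.3985, -0.0452)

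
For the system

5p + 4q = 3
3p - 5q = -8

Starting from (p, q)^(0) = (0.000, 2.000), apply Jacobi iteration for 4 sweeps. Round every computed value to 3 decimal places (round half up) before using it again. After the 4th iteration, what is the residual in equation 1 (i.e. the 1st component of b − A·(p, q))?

Iteration 1:
  p = (3 - (4)·2.000) / (5) = -1.000
  q = (-8 - (3)·0.000) / (-5) = 1.600
Iteration 2:
  p = (3 - (4)·1.600) / (5) = -0.680
  q = (-8 - (3)·-1.000) / (-5) = 1.000
Iteration 3:
  p = (3 - (4)·1.000) / (5) = -0.200
  q = (-8 - (3)·-0.680) / (-5) = 1.192
Iteration 4:
  p = (3 - (4)·1.192) / (5) = -0.354
  q = (-8 - (3)·-0.200) / (-5) = 1.480
Residual b − A·x = (-1.150, 0.462)

-1.150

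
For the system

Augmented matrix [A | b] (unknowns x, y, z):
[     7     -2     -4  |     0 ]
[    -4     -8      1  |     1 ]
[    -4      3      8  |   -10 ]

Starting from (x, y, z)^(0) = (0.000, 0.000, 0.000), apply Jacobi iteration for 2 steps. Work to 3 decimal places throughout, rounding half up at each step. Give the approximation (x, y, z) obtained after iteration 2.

(-0.750, -0.281, -1.203)

Iteration 1:
  x = (0 - (-2)·0.000 - (-4)·0.000) / (7) = 0.000
  y = (1 - (-4)·0.000 - (1)·0.000) / (-8) = -0.125
  z = (-10 - (-4)·0.000 - (3)·0.000) / (8) = -1.250
Iteration 2:
  x = (0 - (-2)·-0.125 - (-4)·-1.250) / (7) = -0.750
  y = (1 - (-4)·0.000 - (1)·-1.250) / (-8) = -0.281
  z = (-10 - (-4)·0.000 - (3)·-0.125) / (8) = -1.203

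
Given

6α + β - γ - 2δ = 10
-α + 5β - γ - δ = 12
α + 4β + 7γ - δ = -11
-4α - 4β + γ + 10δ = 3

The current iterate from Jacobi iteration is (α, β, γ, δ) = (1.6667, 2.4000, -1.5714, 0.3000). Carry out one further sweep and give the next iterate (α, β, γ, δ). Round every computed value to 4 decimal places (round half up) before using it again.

(1.1048, 2.4791, -3.1381, 2.0838)

One sweep:
  α = (10 - (1)·2.4000 - (-1)·-1.5714 - (-2)·0.3000) / (6) = 1.1048
  β = (12 - (-1)·1.6667 - (-1)·-1.5714 - (-1)·0.3000) / (5) = 2.4791
  γ = (-11 - (1)·1.6667 - (4)·2.4000 - (-1)·0.3000) / (7) = -3.1381
  δ = (3 - (-4)·1.6667 - (-4)·2.4000 - (1)·-1.5714) / (10) = 2.0838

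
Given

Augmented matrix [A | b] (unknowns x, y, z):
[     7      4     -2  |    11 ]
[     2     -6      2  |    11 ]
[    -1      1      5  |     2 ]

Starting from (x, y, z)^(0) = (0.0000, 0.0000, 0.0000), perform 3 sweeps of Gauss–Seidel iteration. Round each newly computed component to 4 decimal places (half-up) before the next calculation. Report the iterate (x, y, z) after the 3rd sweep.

(2.2376, -0.7381, 0.9951)

Iteration 1:
  x = (11 - (4)·0.0000 - (-2)·0.0000) / (7) = 1.5714
  y = (11 - (2)·1.5714 - (2)·0.0000) / (-6) = -1.3095
  z = (2 - (-1)·1.5714 - (1)·-1.3095) / (5) = 0.9762
Iteration 2:
  x = (11 - (4)·-1.3095 - (-2)·0.9762) / (7) = 2.5986
  y = (11 - (2)·2.5986 - (2)·0.9762) / (-6) = -0.6417
  z = (2 - (-1)·2.5986 - (1)·-0.6417) / (5) = 1.0481
Iteration 3:
  x = (11 - (4)·-0.6417 - (-2)·1.0481) / (7) = 2.2376
  y = (11 - (2)·2.2376 - (2)·1.0481) / (-6) = -0.7381
  z = (2 - (-1)·2.2376 - (1)·-0.7381) / (5) = 0.9951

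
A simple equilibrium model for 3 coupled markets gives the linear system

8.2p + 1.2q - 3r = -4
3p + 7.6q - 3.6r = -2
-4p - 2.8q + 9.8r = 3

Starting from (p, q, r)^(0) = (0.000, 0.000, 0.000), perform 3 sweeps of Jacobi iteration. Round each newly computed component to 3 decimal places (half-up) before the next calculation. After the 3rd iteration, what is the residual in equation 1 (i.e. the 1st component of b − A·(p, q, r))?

Iteration 1:
  p = (-4 - (1.2)·0.000 - (-3)·0.000) / (8.2) = -0.488
  q = (-2 - (3)·0.000 - (-3.6)·0.000) / (7.6) = -0.263
  r = (3 - (-4)·0.000 - (-2.8)·0.000) / (9.8) = 0.306
Iteration 2:
  p = (-4 - (1.2)·-0.263 - (-3)·0.306) / (8.2) = -0.337
  q = (-2 - (3)·-0.488 - (-3.6)·0.306) / (7.6) = 0.074
  r = (3 - (-4)·-0.488 - (-2.8)·-0.263) / (9.8) = 0.032
Iteration 3:
  p = (-4 - (1.2)·0.074 - (-3)·0.032) / (8.2) = -0.487
  q = (-2 - (3)·-0.337 - (-3.6)·0.032) / (7.6) = -0.115
  r = (3 - (-4)·-0.337 - (-2.8)·0.074) / (9.8) = 0.190
Residual b − A·x = (0.701, 1.019, -1.132)

0.701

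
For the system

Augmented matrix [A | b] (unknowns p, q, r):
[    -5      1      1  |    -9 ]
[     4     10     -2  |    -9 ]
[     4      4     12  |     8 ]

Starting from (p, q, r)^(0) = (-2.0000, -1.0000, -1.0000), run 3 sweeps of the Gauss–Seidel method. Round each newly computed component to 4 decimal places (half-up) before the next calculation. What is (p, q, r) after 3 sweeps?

Iteration 1:
  p = (-9 - (1)·-1.0000 - (1)·-1.0000) / (-5) = 1.4000
  q = (-9 - (4)·1.4000 - (-2)·-1.0000) / (10) = -1.6600
  r = (8 - (4)·1.4000 - (4)·-1.6600) / (12) = 0.7533
Iteration 2:
  p = (-9 - (1)·-1.6600 - (1)·0.7533) / (-5) = 1.6187
  q = (-9 - (4)·1.6187 - (-2)·0.7533) / (10) = -1.3968
  r = (8 - (4)·1.6187 - (4)·-1.3968) / (12) = 0.5927
Iteration 3:
  p = (-9 - (1)·-1.3968 - (1)·0.5927) / (-5) = 1.6392
  q = (-9 - (4)·1.6392 - (-2)·0.5927) / (10) = -1.4371
  r = (8 - (4)·1.6392 - (4)·-1.4371) / (12) = 0.5993

(1.6392, -1.4371, 0.5993)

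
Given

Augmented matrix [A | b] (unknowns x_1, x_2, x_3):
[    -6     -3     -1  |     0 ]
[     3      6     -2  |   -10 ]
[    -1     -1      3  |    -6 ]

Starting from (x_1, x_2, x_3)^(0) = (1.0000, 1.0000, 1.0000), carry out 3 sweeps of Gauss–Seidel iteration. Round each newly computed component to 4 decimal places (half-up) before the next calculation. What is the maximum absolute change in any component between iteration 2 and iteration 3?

1.0124

Iteration 1:
  x_1 = (0 - (-3)·1.0000 - (-1)·1.0000) / (-6) = -0.6667
  x_2 = (-10 - (3)·-0.6667 - (-2)·1.0000) / (6) = -1.0000
  x_3 = (-6 - (-1)·-0.6667 - (-1)·-1.0000) / (3) = -2.5556
Iteration 2:
  x_1 = (0 - (-3)·-1.0000 - (-1)·-2.5556) / (-6) = 0.9259
  x_2 = (-10 - (3)·0.9259 - (-2)·-2.5556) / (6) = -2.9815
  x_3 = (-6 - (-1)·0.9259 - (-1)·-2.9815) / (3) = -2.6852
Iteration 3:
  x_1 = (0 - (-3)·-2.9815 - (-1)·-2.6852) / (-6) = 1.9383
  x_2 = (-10 - (3)·1.9383 - (-2)·-2.6852) / (6) = -3.5309
  x_3 = (-6 - (-1)·1.9383 - (-1)·-3.5309) / (3) = -2.5309
Change: (1.0124, -0.5494, 0.1543) → max |·| = 1.0124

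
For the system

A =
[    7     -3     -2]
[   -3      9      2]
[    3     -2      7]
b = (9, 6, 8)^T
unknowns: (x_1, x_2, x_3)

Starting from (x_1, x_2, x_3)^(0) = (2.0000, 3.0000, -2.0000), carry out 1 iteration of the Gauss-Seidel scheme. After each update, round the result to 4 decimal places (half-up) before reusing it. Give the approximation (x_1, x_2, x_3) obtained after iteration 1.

(2.0000, 1.7778, 0.7937)

Iteration 1:
  x_1 = (9 - (-3)·3.0000 - (-2)·-2.0000) / (7) = 2.0000
  x_2 = (6 - (-3)·2.0000 - (2)·-2.0000) / (9) = 1.7778
  x_3 = (8 - (3)·2.0000 - (-2)·1.7778) / (7) = 0.7937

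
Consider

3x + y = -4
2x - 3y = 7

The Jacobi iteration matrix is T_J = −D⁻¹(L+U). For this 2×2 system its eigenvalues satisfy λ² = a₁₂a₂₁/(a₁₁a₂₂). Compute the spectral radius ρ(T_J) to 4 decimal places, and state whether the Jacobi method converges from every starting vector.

0.4714

a₁₂a₂₁/(a₁₁a₂₂) = (1)·(2) / ((3)·(-3)) = -0.222222
ρ = √|-0.222222| = √0.222222 = 0.4714
ρ < 1, so Jacobi converges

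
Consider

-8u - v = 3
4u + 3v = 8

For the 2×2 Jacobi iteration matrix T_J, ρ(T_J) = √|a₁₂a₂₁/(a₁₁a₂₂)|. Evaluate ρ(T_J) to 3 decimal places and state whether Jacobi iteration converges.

a₁₂a₂₁/(a₁₁a₂₂) = (-1)·(4) / ((-8)·(3)) = 0.166667
ρ = √|0.166667| = √0.166667 = 0.408
ρ < 1, so Jacobi converges

0.408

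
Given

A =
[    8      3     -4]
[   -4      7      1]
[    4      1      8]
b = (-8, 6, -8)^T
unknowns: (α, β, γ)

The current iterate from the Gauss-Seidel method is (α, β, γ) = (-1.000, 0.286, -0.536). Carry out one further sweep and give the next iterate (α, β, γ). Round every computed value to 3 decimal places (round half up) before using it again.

(-1.375, 0.148, -0.331)

One sweep:
  α = (-8 - (3)·0.286 - (-4)·-0.536) / (8) = -1.375
  β = (6 - (-4)·-1.375 - (1)·-0.536) / (7) = 0.148
  γ = (-8 - (4)·-1.375 - (1)·0.148) / (8) = -0.331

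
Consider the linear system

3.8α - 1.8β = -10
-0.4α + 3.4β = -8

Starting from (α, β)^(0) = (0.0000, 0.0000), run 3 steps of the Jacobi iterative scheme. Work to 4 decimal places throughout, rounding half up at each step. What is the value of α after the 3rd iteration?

Iteration 1:
  α = (-10 - (-1.8)·0.0000) / (3.8) = -2.6316
  β = (-8 - (-0.4)·0.0000) / (3.4) = -2.3529
Iteration 2:
  α = (-10 - (-1.8)·-2.3529) / (3.8) = -3.7461
  β = (-8 - (-0.4)·-2.6316) / (3.4) = -2.6625
Iteration 3:
  α = (-10 - (-1.8)·-2.6625) / (3.8) = -3.8928
  β = (-8 - (-0.4)·-3.7461) / (3.4) = -2.7937

-3.8928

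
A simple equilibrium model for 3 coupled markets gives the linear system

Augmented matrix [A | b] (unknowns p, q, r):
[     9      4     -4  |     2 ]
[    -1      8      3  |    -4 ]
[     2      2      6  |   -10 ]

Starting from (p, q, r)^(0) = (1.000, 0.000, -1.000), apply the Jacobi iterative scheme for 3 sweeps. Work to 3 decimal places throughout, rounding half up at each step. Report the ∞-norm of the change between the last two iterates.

0.208

Iteration 1:
  p = (2 - (4)·0.000 - (-4)·-1.000) / (9) = -0.222
  q = (-4 - (-1)·1.000 - (3)·-1.000) / (8) = 0.000
  r = (-10 - (2)·1.000 - (2)·0.000) / (6) = -2.000
Iteration 2:
  p = (2 - (4)·0.000 - (-4)·-2.000) / (9) = -0.667
  q = (-4 - (-1)·-0.222 - (3)·-2.000) / (8) = 0.222
  r = (-10 - (2)·-0.222 - (2)·0.000) / (6) = -1.593
Iteration 3:
  p = (2 - (4)·0.222 - (-4)·-1.593) / (9) = -0.584
  q = (-4 - (-1)·-0.667 - (3)·-1.593) / (8) = 0.014
  r = (-10 - (2)·-0.667 - (2)·0.222) / (6) = -1.518
Change: (0.083, -0.208, 0.075) → max |·| = 0.208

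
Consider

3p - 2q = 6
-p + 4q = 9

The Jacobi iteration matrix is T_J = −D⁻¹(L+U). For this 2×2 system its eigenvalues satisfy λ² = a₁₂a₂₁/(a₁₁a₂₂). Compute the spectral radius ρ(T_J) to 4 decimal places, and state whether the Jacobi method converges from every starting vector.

a₁₂a₂₁/(a₁₁a₂₂) = (-2)·(-1) / ((3)·(4)) = 0.166667
ρ = √|0.166667| = √0.166667 = 0.4082
ρ < 1, so Jacobi converges

0.4082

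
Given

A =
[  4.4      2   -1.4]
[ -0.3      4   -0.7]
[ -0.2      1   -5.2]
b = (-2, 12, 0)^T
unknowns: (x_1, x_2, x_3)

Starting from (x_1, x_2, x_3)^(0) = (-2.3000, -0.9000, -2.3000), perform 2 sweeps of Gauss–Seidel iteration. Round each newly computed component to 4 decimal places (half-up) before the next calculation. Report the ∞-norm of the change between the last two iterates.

Iteration 1:
  x_1 = (-2 - (2)·-0.9000 - (-1.4)·-2.3000) / (4.4) = -0.7773
  x_2 = (12 - (-0.3)·-0.7773 - (-0.7)·-2.3000) / (4) = 2.5392
  x_3 = (0 - (-0.2)·-0.7773 - (1)·2.5392) / (-5.2) = 0.5182
Iteration 2:
  x_1 = (-2 - (2)·2.5392 - (-1.4)·0.5182) / (4.4) = -1.4438
  x_2 = (12 - (-0.3)·-1.4438 - (-0.7)·0.5182) / (4) = 2.9824
  x_3 = (0 - (-0.2)·-1.4438 - (1)·2.9824) / (-5.2) = 0.6291
Change: (-0.6665, 0.4432, 0.1109) → max |·| = 0.6665

0.6665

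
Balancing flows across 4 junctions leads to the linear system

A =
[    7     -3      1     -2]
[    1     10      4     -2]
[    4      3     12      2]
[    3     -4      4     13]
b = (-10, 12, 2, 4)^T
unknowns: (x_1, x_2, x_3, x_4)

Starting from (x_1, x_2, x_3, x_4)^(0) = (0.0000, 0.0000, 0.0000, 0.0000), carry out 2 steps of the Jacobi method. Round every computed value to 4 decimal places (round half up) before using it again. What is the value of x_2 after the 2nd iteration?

1.3377

Iteration 1:
  x_1 = (-10 - (-3)·0.0000 - (1)·0.0000 - (-2)·0.0000) / (7) = -1.4286
  x_2 = (12 - (1)·0.0000 - (4)·0.0000 - (-2)·0.0000) / (10) = 1.2000
  x_3 = (2 - (4)·0.0000 - (3)·0.0000 - (2)·0.0000) / (12) = 0.1667
  x_4 = (4 - (3)·0.0000 - (-4)·0.0000 - (4)·0.0000) / (13) = 0.3077
Iteration 2:
  x_1 = (-10 - (-3)·1.2000 - (1)·0.1667 - (-2)·0.3077) / (7) = -0.8502
  x_2 = (12 - (1)·-1.4286 - (4)·0.1667 - (-2)·0.3077) / (10) = 1.3377
  x_3 = (2 - (4)·-1.4286 - (3)·1.2000 - (2)·0.3077) / (12) = 0.2916
  x_4 = (4 - (3)·-1.4286 - (-4)·1.2000 - (4)·0.1667) / (13) = 0.9553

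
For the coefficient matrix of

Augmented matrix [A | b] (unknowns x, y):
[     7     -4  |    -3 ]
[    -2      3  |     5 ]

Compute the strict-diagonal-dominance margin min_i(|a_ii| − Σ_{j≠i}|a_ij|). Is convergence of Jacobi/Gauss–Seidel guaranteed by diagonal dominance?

1

row 1: |7| − (4) = 3
row 2: |3| − (2) = 1
minimum over rows = 1 → strictly diagonally dominant (convergence guaranteed)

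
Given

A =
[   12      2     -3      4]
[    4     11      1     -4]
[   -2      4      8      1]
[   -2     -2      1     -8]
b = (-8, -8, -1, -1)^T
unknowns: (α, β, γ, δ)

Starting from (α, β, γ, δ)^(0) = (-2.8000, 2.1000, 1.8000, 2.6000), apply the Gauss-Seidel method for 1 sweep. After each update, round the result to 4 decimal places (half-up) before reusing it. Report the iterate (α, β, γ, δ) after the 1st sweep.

Iteration 1:
  α = (-8 - (2)·2.1000 - (-3)·1.8000 - (4)·2.6000) / (12) = -1.4333
  β = (-8 - (4)·-1.4333 - (1)·1.8000 - (-4)·2.6000) / (11) = 0.5757
  γ = (-1 - (-2)·-1.4333 - (4)·0.5757 - (1)·2.6000) / (8) = -1.0962
  δ = (-1 - (-2)·-1.4333 - (-2)·0.5757 - (1)·-1.0962) / (-8) = 0.2024

(-1.4333, 0.5757, -1.0962, 0.2024)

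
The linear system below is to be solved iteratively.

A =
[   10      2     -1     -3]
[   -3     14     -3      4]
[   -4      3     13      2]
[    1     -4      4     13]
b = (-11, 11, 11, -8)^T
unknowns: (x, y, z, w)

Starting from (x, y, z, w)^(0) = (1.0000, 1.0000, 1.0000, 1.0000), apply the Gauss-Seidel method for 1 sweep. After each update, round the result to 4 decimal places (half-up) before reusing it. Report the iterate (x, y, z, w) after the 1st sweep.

(-0.9000, 0.5214, 0.2951, -0.4765)

Iteration 1:
  x = (-11 - (2)·1.0000 - (-1)·1.0000 - (-3)·1.0000) / (10) = -0.9000
  y = (11 - (-3)·-0.9000 - (-3)·1.0000 - (4)·1.0000) / (14) = 0.5214
  z = (11 - (-4)·-0.9000 - (3)·0.5214 - (2)·1.0000) / (13) = 0.2951
  w = (-8 - (1)·-0.9000 - (-4)·0.5214 - (4)·0.2951) / (13) = -0.4765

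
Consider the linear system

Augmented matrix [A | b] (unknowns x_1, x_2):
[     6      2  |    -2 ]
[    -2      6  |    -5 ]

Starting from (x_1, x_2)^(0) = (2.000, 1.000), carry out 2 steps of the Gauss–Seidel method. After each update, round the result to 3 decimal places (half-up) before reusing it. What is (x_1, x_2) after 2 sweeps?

(0.019, -0.827)

Iteration 1:
  x_1 = (-2 - (2)·1.000) / (6) = -0.667
  x_2 = (-5 - (-2)·-0.667) / (6) = -1.056
Iteration 2:
  x_1 = (-2 - (2)·-1.056) / (6) = 0.019
  x_2 = (-5 - (-2)·0.019) / (6) = -0.827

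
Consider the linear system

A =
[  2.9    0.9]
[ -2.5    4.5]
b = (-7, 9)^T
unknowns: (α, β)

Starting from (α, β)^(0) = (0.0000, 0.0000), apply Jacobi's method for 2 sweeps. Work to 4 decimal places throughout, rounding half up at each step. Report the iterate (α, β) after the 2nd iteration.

(-3.0345, 0.6590)

Iteration 1:
  α = (-7 - (0.9)·0.0000) / (2.9) = -2.4138
  β = (9 - (-2.5)·0.0000) / (4.5) = 2.0000
Iteration 2:
  α = (-7 - (0.9)·2.0000) / (2.9) = -3.0345
  β = (9 - (-2.5)·-2.4138) / (4.5) = 0.6590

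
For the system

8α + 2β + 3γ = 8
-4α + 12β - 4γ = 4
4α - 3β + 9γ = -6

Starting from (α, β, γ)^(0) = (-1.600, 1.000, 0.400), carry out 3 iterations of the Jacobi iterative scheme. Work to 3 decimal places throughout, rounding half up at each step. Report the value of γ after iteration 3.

-0.836

Iteration 1:
  α = (8 - (2)·1.000 - (3)·0.400) / (8) = 0.600
  β = (4 - (-4)·-1.600 - (-4)·0.400) / (12) = -0.067
  γ = (-6 - (4)·-1.600 - (-3)·1.000) / (9) = 0.378
Iteration 2:
  α = (8 - (2)·-0.067 - (3)·0.378) / (8) = 0.875
  β = (4 - (-4)·0.600 - (-4)·0.378) / (12) = 0.659
  γ = (-6 - (4)·0.600 - (-3)·-0.067) / (9) = -0.956
Iteration 3:
  α = (8 - (2)·0.659 - (3)·-0.956) / (8) = 1.194
  β = (4 - (-4)·0.875 - (-4)·-0.956) / (12) = 0.306
  γ = (-6 - (4)·0.875 - (-3)·0.659) / (9) = -0.836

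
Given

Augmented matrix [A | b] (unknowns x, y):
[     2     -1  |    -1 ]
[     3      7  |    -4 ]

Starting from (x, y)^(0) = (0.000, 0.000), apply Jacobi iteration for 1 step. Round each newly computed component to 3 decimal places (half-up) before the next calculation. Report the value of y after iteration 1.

Iteration 1:
  x = (-1 - (-1)·0.000) / (2) = -0.500
  y = (-4 - (3)·0.000) / (7) = -0.571

-0.571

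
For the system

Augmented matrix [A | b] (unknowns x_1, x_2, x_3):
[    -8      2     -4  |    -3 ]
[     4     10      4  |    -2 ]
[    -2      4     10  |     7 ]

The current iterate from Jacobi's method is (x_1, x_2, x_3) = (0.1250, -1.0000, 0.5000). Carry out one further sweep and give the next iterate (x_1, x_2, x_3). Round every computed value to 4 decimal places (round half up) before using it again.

(-0.1250, -0.4500, 1.1250)

One sweep:
  x_1 = (-3 - (2)·-1.0000 - (-4)·0.5000) / (-8) = -0.1250
  x_2 = (-2 - (4)·0.1250 - (4)·0.5000) / (10) = -0.4500
  x_3 = (7 - (-2)·0.1250 - (4)·-1.0000) / (10) = 1.1250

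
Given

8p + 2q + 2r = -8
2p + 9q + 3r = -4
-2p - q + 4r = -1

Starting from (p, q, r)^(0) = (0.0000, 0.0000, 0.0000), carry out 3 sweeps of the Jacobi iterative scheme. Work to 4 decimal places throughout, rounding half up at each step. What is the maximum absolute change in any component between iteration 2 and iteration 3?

0.1651

Iteration 1:
  p = (-8 - (2)·0.0000 - (2)·0.0000) / (8) = -1.0000
  q = (-4 - (2)·0.0000 - (3)·0.0000) / (9) = -0.4444
  r = (-1 - (-2)·0.0000 - (-1)·0.0000) / (4) = -0.2500
Iteration 2:
  p = (-8 - (2)·-0.4444 - (2)·-0.2500) / (8) = -0.8264
  q = (-4 - (2)·-1.0000 - (3)·-0.2500) / (9) = -0.1389
  r = (-1 - (-2)·-1.0000 - (-1)·-0.4444) / (4) = -0.8611
Iteration 3:
  p = (-8 - (2)·-0.1389 - (2)·-0.8611) / (8) = -0.7500
  q = (-4 - (2)·-0.8264 - (3)·-0.8611) / (9) = 0.0262
  r = (-1 - (-2)·-0.8264 - (-1)·-0.1389) / (4) = -0.6979
Change: (0.0764, 0.1651, 0.1632) → max |·| = 0.1651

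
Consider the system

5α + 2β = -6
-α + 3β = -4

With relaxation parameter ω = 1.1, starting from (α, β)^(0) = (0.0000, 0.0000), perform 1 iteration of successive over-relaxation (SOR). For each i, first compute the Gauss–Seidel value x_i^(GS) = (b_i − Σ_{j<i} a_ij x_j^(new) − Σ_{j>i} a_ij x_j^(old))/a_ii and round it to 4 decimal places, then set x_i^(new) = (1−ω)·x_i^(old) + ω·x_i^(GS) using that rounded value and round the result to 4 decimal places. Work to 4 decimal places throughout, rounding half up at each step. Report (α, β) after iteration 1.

Iteration 1:
  α: GS value = (-6 - (2)·0.0000) / (5) = -1.2000;  α ← (1−ω)·0.0000 + ω·-1.2000 = -1.3200
  β: GS value = (-4 - (-1)·-1.3200) / (3) = -1.7733;  β ← (1−ω)·0.0000 + ω·-1.7733 = -1.9506

(-1.3200, -1.9506)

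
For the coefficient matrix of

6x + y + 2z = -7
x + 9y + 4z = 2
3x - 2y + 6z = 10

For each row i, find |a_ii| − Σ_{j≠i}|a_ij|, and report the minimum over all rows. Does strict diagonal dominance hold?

row 1: |6| − (1+2) = 3
row 2: |9| − (1+4) = 4
row 3: |6| − (3+2) = 1
minimum over rows = 1 → strictly diagonally dominant (convergence guaranteed)

1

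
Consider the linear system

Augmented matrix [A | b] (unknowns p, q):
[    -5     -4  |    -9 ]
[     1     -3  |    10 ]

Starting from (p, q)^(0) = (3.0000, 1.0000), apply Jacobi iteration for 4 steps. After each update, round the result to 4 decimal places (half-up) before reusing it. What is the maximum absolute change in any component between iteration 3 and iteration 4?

Iteration 1:
  p = (-9 - (-4)·1.0000) / (-5) = 1.0000
  q = (10 - (1)·3.0000) / (-3) = -2.3333
Iteration 2:
  p = (-9 - (-4)·-2.3333) / (-5) = 3.6666
  q = (10 - (1)·1.0000) / (-3) = -3.0000
Iteration 3:
  p = (-9 - (-4)·-3.0000) / (-5) = 4.2000
  q = (10 - (1)·3.6666) / (-3) = -2.1111
Iteration 4:
  p = (-9 - (-4)·-2.1111) / (-5) = 3.4889
  q = (10 - (1)·4.2000) / (-3) = -1.9333
Change: (-0.7111, 0.1778) → max |·| = 0.7111

0.7111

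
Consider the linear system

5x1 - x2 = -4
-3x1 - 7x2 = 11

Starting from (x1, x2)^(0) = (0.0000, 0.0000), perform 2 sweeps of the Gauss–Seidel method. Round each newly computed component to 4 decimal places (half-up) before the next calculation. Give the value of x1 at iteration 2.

-1.0457

Iteration 1:
  x1 = (-4 - (-1)·0.0000) / (5) = -0.8000
  x2 = (11 - (-3)·-0.8000) / (-7) = -1.2286
Iteration 2:
  x1 = (-4 - (-1)·-1.2286) / (5) = -1.0457
  x2 = (11 - (-3)·-1.0457) / (-7) = -1.1233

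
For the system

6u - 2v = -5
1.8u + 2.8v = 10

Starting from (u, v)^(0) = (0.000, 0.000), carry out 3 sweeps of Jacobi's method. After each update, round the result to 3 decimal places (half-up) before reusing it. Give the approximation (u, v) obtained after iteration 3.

(0.536, 3.342)

Iteration 1:
  u = (-5 - (-2)·0.000) / (6) = -0.833
  v = (10 - (1.8)·0.000) / (2.8) = 3.571
Iteration 2:
  u = (-5 - (-2)·3.571) / (6) = 0.357
  v = (10 - (1.8)·-0.833) / (2.8) = 4.107
Iteration 3:
  u = (-5 - (-2)·4.107) / (6) = 0.536
  v = (10 - (1.8)·0.357) / (2.8) = 3.342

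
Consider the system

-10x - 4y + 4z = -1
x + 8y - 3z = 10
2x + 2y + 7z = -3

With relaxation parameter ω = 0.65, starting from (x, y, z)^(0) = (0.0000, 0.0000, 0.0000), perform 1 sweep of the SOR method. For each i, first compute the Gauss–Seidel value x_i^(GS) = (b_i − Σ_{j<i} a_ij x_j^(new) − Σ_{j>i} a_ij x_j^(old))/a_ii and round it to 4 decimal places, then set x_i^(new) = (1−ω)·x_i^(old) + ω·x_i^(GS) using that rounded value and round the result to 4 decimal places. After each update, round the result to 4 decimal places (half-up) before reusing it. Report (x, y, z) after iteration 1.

Iteration 1:
  x: GS value = (-1 - (-4)·0.0000 - (4)·0.0000) / (-10) = 0.1000;  x ← (1−ω)·0.0000 + ω·0.1000 = 0.0650
  y: GS value = (10 - (1)·0.0650 - (-3)·0.0000) / (8) = 1.2419;  y ← (1−ω)·0.0000 + ω·1.2419 = 0.8072
  z: GS value = (-3 - (2)·0.0650 - (2)·0.8072) / (7) = -0.6778;  z ← (1−ω)·0.0000 + ω·-0.6778 = -0.4406

(0.0650, 0.8072, -0.4406)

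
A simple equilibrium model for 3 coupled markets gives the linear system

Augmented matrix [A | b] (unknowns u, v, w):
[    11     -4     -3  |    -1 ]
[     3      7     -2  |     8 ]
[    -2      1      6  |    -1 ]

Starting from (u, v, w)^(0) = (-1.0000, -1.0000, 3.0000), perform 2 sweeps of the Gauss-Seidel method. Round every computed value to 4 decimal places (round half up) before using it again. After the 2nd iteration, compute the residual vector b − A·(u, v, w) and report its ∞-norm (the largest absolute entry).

Iteration 1:
  u = (-1 - (-4)·-1.0000 - (-3)·3.0000) / (11) = 0.3636
  v = (8 - (3)·0.3636 - (-2)·3.0000) / (7) = 1.8442
  w = (-1 - (-2)·0.3636 - (1)·1.8442) / (6) = -0.3528
Iteration 2:
  u = (-1 - (-4)·1.8442 - (-3)·-0.3528) / (11) = 0.4835
  v = (8 - (3)·0.4835 - (-2)·-0.3528) / (7) = 0.8348
  w = (-1 - (-2)·0.4835 - (1)·0.8348) / (6) = -0.1446
Residual b − A·x = (-3.4131, 0.4167, -0.0002); ∞-norm = 3.4131

3.4131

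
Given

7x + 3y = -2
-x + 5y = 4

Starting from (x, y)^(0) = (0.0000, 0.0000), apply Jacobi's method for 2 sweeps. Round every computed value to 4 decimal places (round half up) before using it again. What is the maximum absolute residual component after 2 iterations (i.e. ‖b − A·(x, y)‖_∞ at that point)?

0.3431

Iteration 1:
  x = (-2 - (3)·0.0000) / (7) = -0.2857
  y = (4 - (-1)·0.0000) / (5) = 0.8000
Iteration 2:
  x = (-2 - (3)·0.8000) / (7) = -0.6286
  y = (4 - (-1)·-0.2857) / (5) = 0.7429
Residual b − A·x = (0.1715, -0.3431); ∞-norm = 0.3431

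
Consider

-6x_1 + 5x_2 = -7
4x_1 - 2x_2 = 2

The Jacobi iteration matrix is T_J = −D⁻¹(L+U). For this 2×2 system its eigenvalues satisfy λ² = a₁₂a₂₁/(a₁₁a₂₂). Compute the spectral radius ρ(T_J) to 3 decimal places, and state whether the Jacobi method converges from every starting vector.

1.291

a₁₂a₂₁/(a₁₁a₂₂) = (5)·(4) / ((-6)·(-2)) = 1.666667
ρ = √|1.666667| = √1.666667 = 1.291
ρ > 1, so Jacobi diverges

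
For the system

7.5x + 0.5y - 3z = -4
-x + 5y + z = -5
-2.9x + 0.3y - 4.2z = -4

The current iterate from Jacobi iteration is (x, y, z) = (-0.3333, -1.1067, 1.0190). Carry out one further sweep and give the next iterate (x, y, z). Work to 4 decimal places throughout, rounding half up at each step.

One sweep:
  x = (-4 - (0.5)·-1.1067 - (-3)·1.0190) / (7.5) = -0.0520
  y = (-5 - (-1)·-0.3333 - (1)·1.0190) / (5) = -1.2705
  z = (-4 - (-2.9)·-0.3333 - (0.3)·-1.1067) / (-4.2) = 1.1035

(-0.0520, -1.2705, 1.1035)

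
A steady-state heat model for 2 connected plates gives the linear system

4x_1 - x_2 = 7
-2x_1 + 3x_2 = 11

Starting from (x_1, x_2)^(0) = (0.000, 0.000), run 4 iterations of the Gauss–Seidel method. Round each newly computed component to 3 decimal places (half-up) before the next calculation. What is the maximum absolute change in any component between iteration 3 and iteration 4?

0.033

Iteration 1:
  x_1 = (7 - (-1)·0.000) / (4) = 1.750
  x_2 = (11 - (-2)·1.750) / (3) = 4.833
Iteration 2:
  x_1 = (7 - (-1)·4.833) / (4) = 2.958
  x_2 = (11 - (-2)·2.958) / (3) = 5.639
Iteration 3:
  x_1 = (7 - (-1)·5.639) / (4) = 3.160
  x_2 = (11 - (-2)·3.160) / (3) = 5.773
Iteration 4:
  x_1 = (7 - (-1)·5.773) / (4) = 3.193
  x_2 = (11 - (-2)·3.193) / (3) = 5.795
Change: (0.033, 0.022) → max |·| = 0.033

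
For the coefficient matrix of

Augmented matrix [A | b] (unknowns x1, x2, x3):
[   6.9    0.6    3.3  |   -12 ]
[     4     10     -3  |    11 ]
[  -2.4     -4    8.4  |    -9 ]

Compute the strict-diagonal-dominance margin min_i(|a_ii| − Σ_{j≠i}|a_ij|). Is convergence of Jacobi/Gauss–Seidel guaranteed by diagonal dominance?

2

row 1: |6.9| − (0.6+3.3) = 3
row 2: |10| − (4+3) = 3
row 3: |8.4| − (2.4+4) = 2
minimum over rows = 2 → strictly diagonally dominant (convergence guaranteed)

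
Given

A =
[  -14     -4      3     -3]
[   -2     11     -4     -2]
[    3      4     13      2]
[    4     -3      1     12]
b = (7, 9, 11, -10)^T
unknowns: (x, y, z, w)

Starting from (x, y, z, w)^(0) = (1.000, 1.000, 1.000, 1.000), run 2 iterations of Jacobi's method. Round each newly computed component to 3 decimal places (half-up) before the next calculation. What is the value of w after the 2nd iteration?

Iteration 1:
  x = (7 - (-4)·1.000 - (3)·1.000 - (-3)·1.000) / (-14) = -0.786
  y = (9 - (-2)·1.000 - (-4)·1.000 - (-2)·1.000) / (11) = 1.545
  z = (11 - (3)·1.000 - (4)·1.000 - (2)·1.000) / (13) = 0.154
  w = (-10 - (4)·1.000 - (-3)·1.000 - (1)·1.000) / (12) = -1.000
Iteration 2:
  x = (7 - (-4)·1.545 - (3)·0.154 - (-3)·-1.000) / (-14) = -0.694
  y = (9 - (-2)·-0.786 - (-4)·0.154 - (-2)·-1.000) / (11) = 0.549
  z = (11 - (3)·-0.786 - (4)·1.545 - (2)·-1.000) / (13) = 0.706
  w = (-10 - (4)·-0.786 - (-3)·1.545 - (1)·0.154) / (12) = -0.198

-0.198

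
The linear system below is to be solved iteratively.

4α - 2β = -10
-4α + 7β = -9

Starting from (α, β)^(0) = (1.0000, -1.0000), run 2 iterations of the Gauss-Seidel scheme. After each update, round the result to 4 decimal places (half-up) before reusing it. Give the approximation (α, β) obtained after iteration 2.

(-4.0000, -3.5714)

Iteration 1:
  α = (-10 - (-2)·-1.0000) / (4) = -3.0000
  β = (-9 - (-4)·-3.0000) / (7) = -3.0000
Iteration 2:
  α = (-10 - (-2)·-3.0000) / (4) = -4.0000
  β = (-9 - (-4)·-4.0000) / (7) = -3.5714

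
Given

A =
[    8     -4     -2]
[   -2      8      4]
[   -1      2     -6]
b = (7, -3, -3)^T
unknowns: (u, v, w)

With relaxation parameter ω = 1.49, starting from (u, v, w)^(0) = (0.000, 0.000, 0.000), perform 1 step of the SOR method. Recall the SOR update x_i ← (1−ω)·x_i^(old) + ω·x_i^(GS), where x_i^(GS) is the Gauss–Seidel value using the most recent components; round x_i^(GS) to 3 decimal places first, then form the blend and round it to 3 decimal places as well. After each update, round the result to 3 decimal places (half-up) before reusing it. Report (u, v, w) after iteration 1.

(1.304, -0.073, 0.384)

Iteration 1:
  u: GS value = (7 - (-4)·0.000 - (-2)·0.000) / (8) = 0.875;  u ← (1−ω)·0.000 + ω·0.875 = 1.304
  v: GS value = (-3 - (-2)·1.304 - (4)·0.000) / (8) = -0.049;  v ← (1−ω)·0.000 + ω·-0.049 = -0.073
  w: GS value = (-3 - (-1)·1.304 - (2)·-0.073) / (-6) = 0.258;  w ← (1−ω)·0.000 + ω·0.258 = 0.384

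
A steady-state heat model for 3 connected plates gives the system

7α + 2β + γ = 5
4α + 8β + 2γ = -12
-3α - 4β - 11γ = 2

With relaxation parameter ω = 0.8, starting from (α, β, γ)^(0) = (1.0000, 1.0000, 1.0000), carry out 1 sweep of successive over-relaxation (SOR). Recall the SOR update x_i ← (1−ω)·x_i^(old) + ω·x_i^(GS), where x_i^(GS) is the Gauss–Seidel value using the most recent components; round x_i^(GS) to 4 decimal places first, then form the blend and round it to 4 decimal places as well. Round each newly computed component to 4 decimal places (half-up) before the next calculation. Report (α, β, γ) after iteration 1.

(0.4286, -1.3714, 0.3600)

Iteration 1:
  α: GS value = (5 - (2)·1.0000 - (1)·1.0000) / (7) = 0.2857;  α ← (1−ω)·1.0000 + ω·0.2857 = 0.4286
  β: GS value = (-12 - (4)·0.4286 - (2)·1.0000) / (8) = -1.9643;  β ← (1−ω)·1.0000 + ω·-1.9643 = -1.3714
  γ: GS value = (2 - (-3)·0.4286 - (-4)·-1.3714) / (-11) = 0.2000;  γ ← (1−ω)·1.0000 + ω·0.2000 = 0.3600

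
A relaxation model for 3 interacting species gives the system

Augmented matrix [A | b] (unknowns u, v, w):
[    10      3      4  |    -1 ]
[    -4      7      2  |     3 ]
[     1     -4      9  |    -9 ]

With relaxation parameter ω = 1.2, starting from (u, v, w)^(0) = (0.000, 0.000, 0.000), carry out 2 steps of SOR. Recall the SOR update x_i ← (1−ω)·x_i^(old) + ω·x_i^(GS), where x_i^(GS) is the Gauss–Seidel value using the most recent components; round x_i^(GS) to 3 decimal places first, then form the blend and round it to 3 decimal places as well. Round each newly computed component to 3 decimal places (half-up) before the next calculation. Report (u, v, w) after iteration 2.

(0.206, 0.896, -0.559)

Iteration 1:
  u: GS value = (-1 - (3)·0.000 - (4)·0.000) / (10) = -0.100;  u ← (1−ω)·0.000 + ω·-0.100 = -0.120
  v: GS value = (3 - (-4)·-0.120 - (2)·0.000) / (7) = 0.360;  v ← (1−ω)·0.000 + ω·0.360 = 0.432
  w: GS value = (-9 - (1)·-0.120 - (-4)·0.432) / (9) = -0.795;  w ← (1−ω)·0.000 + ω·-0.795 = -0.954
Iteration 2:
  u: GS value = (-1 - (3)·0.432 - (4)·-0.954) / (10) = 0.152;  u ← (1−ω)·-0.120 + ω·0.152 = 0.206
  v: GS value = (3 - (-4)·0.206 - (2)·-0.954) / (7) = 0.819;  v ← (1−ω)·0.432 + ω·0.819 = 0.896
  w: GS value = (-9 - (1)·0.206 - (-4)·0.896) / (9) = -0.625;  w ← (1−ω)·-0.954 + ω·-0.625 = -0.559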